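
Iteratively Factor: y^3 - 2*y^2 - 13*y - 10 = (y + 2)*(y^2 - 4*y - 5) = (y - 5)*(y + 2)*(y + 1)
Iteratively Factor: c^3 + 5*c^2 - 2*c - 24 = (c + 3)*(c^2 + 2*c - 8) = (c - 2)*(c + 3)*(c + 4)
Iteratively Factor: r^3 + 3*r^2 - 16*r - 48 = (r + 3)*(r^2 - 16) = (r - 4)*(r + 3)*(r + 4)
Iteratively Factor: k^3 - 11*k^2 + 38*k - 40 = (k - 5)*(k^2 - 6*k + 8) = (k - 5)*(k - 4)*(k - 2)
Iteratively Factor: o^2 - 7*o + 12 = (o - 3)*(o - 4)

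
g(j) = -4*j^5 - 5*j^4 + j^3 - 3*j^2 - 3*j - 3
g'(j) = -20*j^4 - 20*j^3 + 3*j^2 - 6*j - 3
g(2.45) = -546.90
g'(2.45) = -1014.42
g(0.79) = -9.93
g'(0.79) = -23.52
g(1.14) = -24.98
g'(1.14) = -69.35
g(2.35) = -452.81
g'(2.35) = -870.05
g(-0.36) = -2.42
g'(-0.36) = 0.15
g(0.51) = -5.65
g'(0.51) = -9.29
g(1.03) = -18.44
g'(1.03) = -50.36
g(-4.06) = 2946.82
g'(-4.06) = -4024.90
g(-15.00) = 2780367.00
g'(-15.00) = -944238.00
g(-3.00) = 519.00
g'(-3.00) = -1038.00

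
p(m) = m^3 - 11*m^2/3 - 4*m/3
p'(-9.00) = 307.67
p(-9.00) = -1014.00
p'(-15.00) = 783.67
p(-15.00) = -4180.00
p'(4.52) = 26.81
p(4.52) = 11.41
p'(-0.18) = 0.08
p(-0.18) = 0.12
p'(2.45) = -1.29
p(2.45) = -10.57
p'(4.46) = 25.63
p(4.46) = 9.83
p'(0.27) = -3.09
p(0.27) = -0.61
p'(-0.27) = 0.87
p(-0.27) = 0.07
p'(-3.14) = 51.27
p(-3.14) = -62.92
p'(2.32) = -2.20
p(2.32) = -10.34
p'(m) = 3*m^2 - 22*m/3 - 4/3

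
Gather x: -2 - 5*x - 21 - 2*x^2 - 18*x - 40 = -2*x^2 - 23*x - 63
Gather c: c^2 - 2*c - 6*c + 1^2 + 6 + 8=c^2 - 8*c + 15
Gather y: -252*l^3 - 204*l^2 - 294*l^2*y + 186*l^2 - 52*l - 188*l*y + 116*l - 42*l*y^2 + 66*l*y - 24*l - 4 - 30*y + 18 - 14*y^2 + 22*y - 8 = -252*l^3 - 18*l^2 + 40*l + y^2*(-42*l - 14) + y*(-294*l^2 - 122*l - 8) + 6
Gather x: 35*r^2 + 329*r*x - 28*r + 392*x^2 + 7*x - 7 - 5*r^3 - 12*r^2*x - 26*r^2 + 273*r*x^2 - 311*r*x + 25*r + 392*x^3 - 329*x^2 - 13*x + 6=-5*r^3 + 9*r^2 - 3*r + 392*x^3 + x^2*(273*r + 63) + x*(-12*r^2 + 18*r - 6) - 1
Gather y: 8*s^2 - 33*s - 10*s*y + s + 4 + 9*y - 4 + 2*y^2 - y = 8*s^2 - 32*s + 2*y^2 + y*(8 - 10*s)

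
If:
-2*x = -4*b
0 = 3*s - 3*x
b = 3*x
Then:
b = 0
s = 0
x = 0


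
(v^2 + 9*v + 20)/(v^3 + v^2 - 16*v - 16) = (v + 5)/(v^2 - 3*v - 4)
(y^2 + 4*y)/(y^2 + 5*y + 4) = y/(y + 1)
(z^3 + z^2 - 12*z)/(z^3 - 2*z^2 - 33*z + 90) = z*(z + 4)/(z^2 + z - 30)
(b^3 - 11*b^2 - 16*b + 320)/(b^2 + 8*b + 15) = (b^2 - 16*b + 64)/(b + 3)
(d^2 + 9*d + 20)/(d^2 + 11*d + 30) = (d + 4)/(d + 6)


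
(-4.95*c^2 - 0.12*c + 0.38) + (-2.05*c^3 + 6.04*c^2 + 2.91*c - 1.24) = -2.05*c^3 + 1.09*c^2 + 2.79*c - 0.86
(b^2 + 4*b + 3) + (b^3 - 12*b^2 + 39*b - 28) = b^3 - 11*b^2 + 43*b - 25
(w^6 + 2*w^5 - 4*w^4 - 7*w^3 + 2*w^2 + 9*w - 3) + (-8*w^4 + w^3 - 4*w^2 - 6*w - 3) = w^6 + 2*w^5 - 12*w^4 - 6*w^3 - 2*w^2 + 3*w - 6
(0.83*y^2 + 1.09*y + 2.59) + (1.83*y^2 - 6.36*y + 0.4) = 2.66*y^2 - 5.27*y + 2.99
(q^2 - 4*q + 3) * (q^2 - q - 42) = q^4 - 5*q^3 - 35*q^2 + 165*q - 126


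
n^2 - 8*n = n*(n - 8)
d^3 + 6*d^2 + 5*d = d*(d + 1)*(d + 5)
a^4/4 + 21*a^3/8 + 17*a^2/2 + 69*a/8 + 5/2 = (a/4 + 1)*(a + 1/2)*(a + 1)*(a + 5)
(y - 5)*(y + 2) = y^2 - 3*y - 10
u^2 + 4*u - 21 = (u - 3)*(u + 7)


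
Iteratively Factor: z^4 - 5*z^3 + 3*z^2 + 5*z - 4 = (z - 1)*(z^3 - 4*z^2 - z + 4) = (z - 1)^2*(z^2 - 3*z - 4) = (z - 1)^2*(z + 1)*(z - 4)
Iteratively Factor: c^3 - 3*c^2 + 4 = (c + 1)*(c^2 - 4*c + 4) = (c - 2)*(c + 1)*(c - 2)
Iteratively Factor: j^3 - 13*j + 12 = (j - 1)*(j^2 + j - 12) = (j - 1)*(j + 4)*(j - 3)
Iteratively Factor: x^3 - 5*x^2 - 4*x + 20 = (x + 2)*(x^2 - 7*x + 10) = (x - 5)*(x + 2)*(x - 2)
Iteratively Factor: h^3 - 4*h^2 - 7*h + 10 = (h - 1)*(h^2 - 3*h - 10) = (h - 5)*(h - 1)*(h + 2)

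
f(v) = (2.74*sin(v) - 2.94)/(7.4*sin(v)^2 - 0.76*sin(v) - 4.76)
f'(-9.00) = 3.28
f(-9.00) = 1.28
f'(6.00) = -1.77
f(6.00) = 0.93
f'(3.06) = 0.52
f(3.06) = 0.57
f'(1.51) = 0.14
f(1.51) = -0.11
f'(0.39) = -0.10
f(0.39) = 0.48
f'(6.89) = 0.31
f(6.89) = 0.49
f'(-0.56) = -7.26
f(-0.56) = 1.94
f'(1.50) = 0.17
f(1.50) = -0.11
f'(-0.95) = -65.51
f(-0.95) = -6.85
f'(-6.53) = -1.54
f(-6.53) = 0.87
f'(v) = (-14.8*sin(v)*cos(v) + 0.76*cos(v))*(2.74*sin(v) - 2.94)/(7.4*sin(v)^2 - 0.76*sin(v) - 4.76)^2 + 2.74*cos(v)/(7.4*sin(v)^2 - 0.76*sin(v) - 4.76) = (-20.276*sin(v)^2 + 43.512*sin(v) - 15.2768)*cos(v)/(54.76*sin(v)^4 - 11.248*sin(v)^3 - 69.8704*sin(v)^2 + 7.2352*sin(v) + 22.6576)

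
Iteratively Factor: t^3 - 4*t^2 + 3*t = (t - 3)*(t^2 - t) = t*(t - 3)*(t - 1)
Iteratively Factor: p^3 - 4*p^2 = (p)*(p^2 - 4*p) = p^2*(p - 4)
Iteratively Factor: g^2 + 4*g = (g + 4)*(g)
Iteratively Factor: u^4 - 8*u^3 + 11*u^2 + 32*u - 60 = (u - 5)*(u^3 - 3*u^2 - 4*u + 12) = (u - 5)*(u - 3)*(u^2 - 4) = (u - 5)*(u - 3)*(u - 2)*(u + 2)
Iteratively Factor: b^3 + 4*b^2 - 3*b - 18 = (b - 2)*(b^2 + 6*b + 9) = (b - 2)*(b + 3)*(b + 3)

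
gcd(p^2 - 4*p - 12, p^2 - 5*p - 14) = p + 2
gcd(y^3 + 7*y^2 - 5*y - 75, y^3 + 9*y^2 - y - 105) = y^2 + 2*y - 15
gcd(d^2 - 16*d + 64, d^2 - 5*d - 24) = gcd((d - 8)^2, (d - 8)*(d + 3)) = d - 8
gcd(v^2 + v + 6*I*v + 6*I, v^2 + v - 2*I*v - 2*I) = v + 1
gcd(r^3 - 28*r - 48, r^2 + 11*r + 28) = r + 4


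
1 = 1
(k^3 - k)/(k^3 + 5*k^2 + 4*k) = (k - 1)/(k + 4)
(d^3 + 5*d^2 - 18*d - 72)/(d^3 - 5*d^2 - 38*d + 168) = (d + 3)/(d - 7)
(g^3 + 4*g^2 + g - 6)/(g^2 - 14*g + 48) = (g^3 + 4*g^2 + g - 6)/(g^2 - 14*g + 48)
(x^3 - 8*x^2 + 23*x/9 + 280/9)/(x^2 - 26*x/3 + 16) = (3*x^2 - 16*x - 35)/(3*(x - 6))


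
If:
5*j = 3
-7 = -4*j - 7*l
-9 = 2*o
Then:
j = 3/5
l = 23/35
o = -9/2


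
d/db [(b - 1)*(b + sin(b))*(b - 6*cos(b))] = (b - 1)*(b + sin(b))*(6*sin(b) + 1) + (b - 1)*(b - 6*cos(b))*(cos(b) + 1) + (b + sin(b))*(b - 6*cos(b))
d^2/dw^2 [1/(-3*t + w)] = -2/(3*t - w)^3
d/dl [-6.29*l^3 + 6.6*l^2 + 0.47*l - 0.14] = -18.87*l^2 + 13.2*l + 0.47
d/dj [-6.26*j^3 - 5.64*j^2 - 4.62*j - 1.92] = -18.78*j^2 - 11.28*j - 4.62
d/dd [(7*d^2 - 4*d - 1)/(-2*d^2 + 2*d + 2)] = 3*(d^2 + 4*d - 1)/(2*(d^4 - 2*d^3 - d^2 + 2*d + 1))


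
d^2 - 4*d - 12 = (d - 6)*(d + 2)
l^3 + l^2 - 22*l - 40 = (l - 5)*(l + 2)*(l + 4)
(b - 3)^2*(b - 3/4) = b^3 - 27*b^2/4 + 27*b/2 - 27/4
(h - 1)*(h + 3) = h^2 + 2*h - 3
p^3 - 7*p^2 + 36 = (p - 6)*(p - 3)*(p + 2)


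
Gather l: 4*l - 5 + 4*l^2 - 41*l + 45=4*l^2 - 37*l + 40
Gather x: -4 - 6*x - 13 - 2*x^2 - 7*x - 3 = -2*x^2 - 13*x - 20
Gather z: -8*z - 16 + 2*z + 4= -6*z - 12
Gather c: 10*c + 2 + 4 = 10*c + 6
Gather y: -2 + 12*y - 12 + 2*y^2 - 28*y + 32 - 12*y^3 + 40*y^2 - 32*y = -12*y^3 + 42*y^2 - 48*y + 18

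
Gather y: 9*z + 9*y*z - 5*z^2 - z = 9*y*z - 5*z^2 + 8*z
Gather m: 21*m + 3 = 21*m + 3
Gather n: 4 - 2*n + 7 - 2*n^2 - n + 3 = -2*n^2 - 3*n + 14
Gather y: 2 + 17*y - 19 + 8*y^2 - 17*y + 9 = 8*y^2 - 8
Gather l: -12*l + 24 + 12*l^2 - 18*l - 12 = 12*l^2 - 30*l + 12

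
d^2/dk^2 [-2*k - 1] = 0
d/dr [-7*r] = -7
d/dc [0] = 0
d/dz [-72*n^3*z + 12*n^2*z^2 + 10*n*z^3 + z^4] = -72*n^3 + 24*n^2*z + 30*n*z^2 + 4*z^3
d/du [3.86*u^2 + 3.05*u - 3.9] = 7.72*u + 3.05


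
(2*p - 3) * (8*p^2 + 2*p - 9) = 16*p^3 - 20*p^2 - 24*p + 27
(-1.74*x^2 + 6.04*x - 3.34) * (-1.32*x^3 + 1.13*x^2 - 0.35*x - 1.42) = 2.2968*x^5 - 9.939*x^4 + 11.843*x^3 - 3.4174*x^2 - 7.4078*x + 4.7428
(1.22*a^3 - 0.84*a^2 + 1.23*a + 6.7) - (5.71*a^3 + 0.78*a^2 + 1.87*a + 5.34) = -4.49*a^3 - 1.62*a^2 - 0.64*a + 1.36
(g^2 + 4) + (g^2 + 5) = 2*g^2 + 9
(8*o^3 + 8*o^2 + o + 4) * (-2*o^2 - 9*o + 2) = -16*o^5 - 88*o^4 - 58*o^3 - o^2 - 34*o + 8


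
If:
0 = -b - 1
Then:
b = -1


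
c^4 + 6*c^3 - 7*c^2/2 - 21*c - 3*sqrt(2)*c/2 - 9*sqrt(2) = (c + 6)*(c - 3*sqrt(2)/2)*(c + sqrt(2)/2)*(c + sqrt(2))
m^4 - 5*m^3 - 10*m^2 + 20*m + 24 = (m - 6)*(m - 2)*(m + 1)*(m + 2)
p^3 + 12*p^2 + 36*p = p*(p + 6)^2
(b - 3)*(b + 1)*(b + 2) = b^3 - 7*b - 6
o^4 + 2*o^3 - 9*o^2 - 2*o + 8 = (o - 2)*(o - 1)*(o + 1)*(o + 4)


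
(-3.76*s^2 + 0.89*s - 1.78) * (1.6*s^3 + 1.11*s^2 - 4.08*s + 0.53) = -6.016*s^5 - 2.7496*s^4 + 13.4807*s^3 - 7.5998*s^2 + 7.7341*s - 0.9434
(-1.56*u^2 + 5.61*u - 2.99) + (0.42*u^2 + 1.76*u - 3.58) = -1.14*u^2 + 7.37*u - 6.57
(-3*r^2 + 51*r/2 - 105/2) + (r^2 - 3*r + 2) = -2*r^2 + 45*r/2 - 101/2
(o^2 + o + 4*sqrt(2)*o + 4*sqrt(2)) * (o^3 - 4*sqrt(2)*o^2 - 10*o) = o^5 + o^4 - 42*o^3 - 40*sqrt(2)*o^2 - 42*o^2 - 40*sqrt(2)*o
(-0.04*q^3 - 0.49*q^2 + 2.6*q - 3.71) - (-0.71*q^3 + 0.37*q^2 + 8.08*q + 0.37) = 0.67*q^3 - 0.86*q^2 - 5.48*q - 4.08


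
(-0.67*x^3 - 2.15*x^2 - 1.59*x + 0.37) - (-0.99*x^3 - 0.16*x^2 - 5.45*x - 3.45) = 0.32*x^3 - 1.99*x^2 + 3.86*x + 3.82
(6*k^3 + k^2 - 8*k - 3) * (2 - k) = -6*k^4 + 11*k^3 + 10*k^2 - 13*k - 6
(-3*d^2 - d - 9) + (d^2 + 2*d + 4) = -2*d^2 + d - 5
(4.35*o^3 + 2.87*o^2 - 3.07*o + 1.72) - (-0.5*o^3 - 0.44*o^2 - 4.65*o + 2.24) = 4.85*o^3 + 3.31*o^2 + 1.58*o - 0.52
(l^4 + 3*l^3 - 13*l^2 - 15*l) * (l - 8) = l^5 - 5*l^4 - 37*l^3 + 89*l^2 + 120*l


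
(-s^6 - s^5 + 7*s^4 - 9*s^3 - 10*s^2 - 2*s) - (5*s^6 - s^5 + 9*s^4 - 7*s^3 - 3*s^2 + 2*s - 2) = -6*s^6 - 2*s^4 - 2*s^3 - 7*s^2 - 4*s + 2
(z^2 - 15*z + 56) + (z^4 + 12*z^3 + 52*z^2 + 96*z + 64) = z^4 + 12*z^3 + 53*z^2 + 81*z + 120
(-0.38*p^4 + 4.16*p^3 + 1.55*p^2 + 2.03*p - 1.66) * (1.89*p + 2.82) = -0.7182*p^5 + 6.7908*p^4 + 14.6607*p^3 + 8.2077*p^2 + 2.5872*p - 4.6812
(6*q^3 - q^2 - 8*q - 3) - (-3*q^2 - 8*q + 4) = 6*q^3 + 2*q^2 - 7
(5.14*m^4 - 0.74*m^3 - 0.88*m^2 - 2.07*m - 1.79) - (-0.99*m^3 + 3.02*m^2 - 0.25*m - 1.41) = 5.14*m^4 + 0.25*m^3 - 3.9*m^2 - 1.82*m - 0.38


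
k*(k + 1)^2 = k^3 + 2*k^2 + k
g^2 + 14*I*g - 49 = (g + 7*I)^2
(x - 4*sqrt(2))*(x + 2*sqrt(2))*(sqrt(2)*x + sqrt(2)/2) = sqrt(2)*x^3 - 4*x^2 + sqrt(2)*x^2/2 - 16*sqrt(2)*x - 2*x - 8*sqrt(2)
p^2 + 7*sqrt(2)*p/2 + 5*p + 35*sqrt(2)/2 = (p + 5)*(p + 7*sqrt(2)/2)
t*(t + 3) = t^2 + 3*t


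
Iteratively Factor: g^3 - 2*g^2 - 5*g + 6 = (g - 3)*(g^2 + g - 2) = (g - 3)*(g + 2)*(g - 1)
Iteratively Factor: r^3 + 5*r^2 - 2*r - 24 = (r - 2)*(r^2 + 7*r + 12) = (r - 2)*(r + 3)*(r + 4)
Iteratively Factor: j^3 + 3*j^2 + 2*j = (j + 1)*(j^2 + 2*j) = (j + 1)*(j + 2)*(j)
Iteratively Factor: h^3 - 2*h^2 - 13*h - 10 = (h + 2)*(h^2 - 4*h - 5) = (h - 5)*(h + 2)*(h + 1)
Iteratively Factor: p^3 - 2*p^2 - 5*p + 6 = (p - 1)*(p^2 - p - 6) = (p - 1)*(p + 2)*(p - 3)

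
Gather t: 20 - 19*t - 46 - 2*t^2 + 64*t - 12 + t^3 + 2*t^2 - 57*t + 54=t^3 - 12*t + 16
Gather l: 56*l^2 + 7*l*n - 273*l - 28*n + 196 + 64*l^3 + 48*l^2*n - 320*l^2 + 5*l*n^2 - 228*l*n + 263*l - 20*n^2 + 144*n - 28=64*l^3 + l^2*(48*n - 264) + l*(5*n^2 - 221*n - 10) - 20*n^2 + 116*n + 168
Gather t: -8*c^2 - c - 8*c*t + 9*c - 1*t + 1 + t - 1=-8*c^2 - 8*c*t + 8*c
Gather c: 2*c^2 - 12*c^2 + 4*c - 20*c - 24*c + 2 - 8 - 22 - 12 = -10*c^2 - 40*c - 40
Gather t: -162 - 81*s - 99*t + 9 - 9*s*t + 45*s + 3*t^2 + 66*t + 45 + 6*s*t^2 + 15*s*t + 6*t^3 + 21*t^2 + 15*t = -36*s + 6*t^3 + t^2*(6*s + 24) + t*(6*s - 18) - 108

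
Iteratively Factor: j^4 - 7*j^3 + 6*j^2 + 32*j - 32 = (j + 2)*(j^3 - 9*j^2 + 24*j - 16) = (j - 1)*(j + 2)*(j^2 - 8*j + 16) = (j - 4)*(j - 1)*(j + 2)*(j - 4)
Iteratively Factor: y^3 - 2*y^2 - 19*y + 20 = (y + 4)*(y^2 - 6*y + 5) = (y - 5)*(y + 4)*(y - 1)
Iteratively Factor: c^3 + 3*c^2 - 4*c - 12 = (c - 2)*(c^2 + 5*c + 6) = (c - 2)*(c + 2)*(c + 3)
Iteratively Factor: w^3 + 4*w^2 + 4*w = (w + 2)*(w^2 + 2*w) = (w + 2)^2*(w)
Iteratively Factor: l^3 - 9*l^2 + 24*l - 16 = (l - 4)*(l^2 - 5*l + 4) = (l - 4)^2*(l - 1)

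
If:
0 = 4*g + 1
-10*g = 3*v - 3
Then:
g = -1/4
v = 11/6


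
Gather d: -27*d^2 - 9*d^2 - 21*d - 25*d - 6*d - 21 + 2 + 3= -36*d^2 - 52*d - 16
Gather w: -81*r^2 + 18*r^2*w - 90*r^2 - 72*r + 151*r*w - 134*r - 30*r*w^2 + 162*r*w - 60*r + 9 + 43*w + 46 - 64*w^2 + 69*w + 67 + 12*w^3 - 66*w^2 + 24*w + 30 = -171*r^2 - 266*r + 12*w^3 + w^2*(-30*r - 130) + w*(18*r^2 + 313*r + 136) + 152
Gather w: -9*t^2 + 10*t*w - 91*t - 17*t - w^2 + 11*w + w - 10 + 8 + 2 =-9*t^2 - 108*t - w^2 + w*(10*t + 12)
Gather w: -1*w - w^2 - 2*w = -w^2 - 3*w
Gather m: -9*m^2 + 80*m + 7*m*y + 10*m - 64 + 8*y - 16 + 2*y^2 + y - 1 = -9*m^2 + m*(7*y + 90) + 2*y^2 + 9*y - 81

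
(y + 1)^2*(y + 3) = y^3 + 5*y^2 + 7*y + 3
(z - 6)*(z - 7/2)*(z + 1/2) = z^3 - 9*z^2 + 65*z/4 + 21/2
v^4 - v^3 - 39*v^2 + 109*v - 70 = (v - 5)*(v - 2)*(v - 1)*(v + 7)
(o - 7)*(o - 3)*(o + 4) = o^3 - 6*o^2 - 19*o + 84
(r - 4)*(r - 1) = r^2 - 5*r + 4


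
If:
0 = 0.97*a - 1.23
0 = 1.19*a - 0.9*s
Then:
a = 1.27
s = 1.68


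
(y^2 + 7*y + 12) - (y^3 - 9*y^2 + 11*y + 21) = -y^3 + 10*y^2 - 4*y - 9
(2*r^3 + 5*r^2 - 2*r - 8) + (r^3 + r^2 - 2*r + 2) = 3*r^3 + 6*r^2 - 4*r - 6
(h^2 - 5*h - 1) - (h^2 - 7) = 6 - 5*h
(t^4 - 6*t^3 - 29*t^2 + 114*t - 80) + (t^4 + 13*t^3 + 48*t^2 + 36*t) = 2*t^4 + 7*t^3 + 19*t^2 + 150*t - 80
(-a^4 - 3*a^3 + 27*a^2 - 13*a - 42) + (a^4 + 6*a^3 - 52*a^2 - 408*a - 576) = 3*a^3 - 25*a^2 - 421*a - 618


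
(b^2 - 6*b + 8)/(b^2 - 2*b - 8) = (b - 2)/(b + 2)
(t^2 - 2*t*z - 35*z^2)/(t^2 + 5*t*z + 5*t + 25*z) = (t - 7*z)/(t + 5)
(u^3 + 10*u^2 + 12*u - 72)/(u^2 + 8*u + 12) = (u^2 + 4*u - 12)/(u + 2)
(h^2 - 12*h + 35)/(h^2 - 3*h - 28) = (h - 5)/(h + 4)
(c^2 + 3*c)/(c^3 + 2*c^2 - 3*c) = 1/(c - 1)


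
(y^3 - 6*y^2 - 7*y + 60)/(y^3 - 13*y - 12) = (y - 5)/(y + 1)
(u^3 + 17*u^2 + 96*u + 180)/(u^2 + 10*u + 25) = (u^2 + 12*u + 36)/(u + 5)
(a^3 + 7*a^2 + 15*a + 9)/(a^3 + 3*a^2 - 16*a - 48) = (a^2 + 4*a + 3)/(a^2 - 16)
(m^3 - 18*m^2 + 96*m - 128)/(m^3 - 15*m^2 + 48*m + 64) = (m - 2)/(m + 1)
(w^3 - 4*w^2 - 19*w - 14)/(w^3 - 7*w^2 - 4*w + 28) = (w + 1)/(w - 2)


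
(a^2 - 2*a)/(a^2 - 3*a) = (a - 2)/(a - 3)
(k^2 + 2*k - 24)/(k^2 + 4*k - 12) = (k - 4)/(k - 2)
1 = 1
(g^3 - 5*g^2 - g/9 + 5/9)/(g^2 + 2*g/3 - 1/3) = (3*g^2 - 14*g - 5)/(3*(g + 1))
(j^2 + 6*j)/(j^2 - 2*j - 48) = j/(j - 8)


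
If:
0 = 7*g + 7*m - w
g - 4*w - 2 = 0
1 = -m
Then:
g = 26/27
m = -1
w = -7/27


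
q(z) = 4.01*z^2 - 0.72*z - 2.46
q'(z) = 8.02*z - 0.72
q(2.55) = 21.78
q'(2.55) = 19.73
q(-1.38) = 6.17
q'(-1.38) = -11.79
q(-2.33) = 20.99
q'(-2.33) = -19.41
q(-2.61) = 26.74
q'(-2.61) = -21.65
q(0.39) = -2.13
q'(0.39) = 2.41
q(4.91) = 90.68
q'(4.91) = 38.66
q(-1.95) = 14.19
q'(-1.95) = -16.36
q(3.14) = 34.82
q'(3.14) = 24.46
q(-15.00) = 910.59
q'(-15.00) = -121.02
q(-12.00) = 583.62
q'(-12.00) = -96.96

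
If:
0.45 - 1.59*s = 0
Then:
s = 0.28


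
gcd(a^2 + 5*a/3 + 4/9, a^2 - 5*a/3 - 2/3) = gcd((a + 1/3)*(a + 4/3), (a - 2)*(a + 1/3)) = a + 1/3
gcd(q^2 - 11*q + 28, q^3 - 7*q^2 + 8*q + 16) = q - 4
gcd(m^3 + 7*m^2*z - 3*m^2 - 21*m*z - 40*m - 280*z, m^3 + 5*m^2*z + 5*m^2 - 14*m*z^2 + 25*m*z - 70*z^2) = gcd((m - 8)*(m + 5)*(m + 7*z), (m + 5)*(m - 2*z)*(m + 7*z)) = m^2 + 7*m*z + 5*m + 35*z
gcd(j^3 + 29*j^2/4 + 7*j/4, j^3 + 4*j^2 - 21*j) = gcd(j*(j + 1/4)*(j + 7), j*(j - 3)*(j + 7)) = j^2 + 7*j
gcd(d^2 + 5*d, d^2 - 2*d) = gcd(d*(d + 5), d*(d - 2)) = d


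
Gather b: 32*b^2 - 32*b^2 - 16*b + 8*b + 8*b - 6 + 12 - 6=0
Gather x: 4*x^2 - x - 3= 4*x^2 - x - 3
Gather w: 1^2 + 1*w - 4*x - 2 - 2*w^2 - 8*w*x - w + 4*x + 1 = -2*w^2 - 8*w*x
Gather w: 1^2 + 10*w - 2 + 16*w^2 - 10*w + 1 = 16*w^2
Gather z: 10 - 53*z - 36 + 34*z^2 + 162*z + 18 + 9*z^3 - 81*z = 9*z^3 + 34*z^2 + 28*z - 8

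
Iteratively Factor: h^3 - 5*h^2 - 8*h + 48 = (h - 4)*(h^2 - h - 12) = (h - 4)*(h + 3)*(h - 4)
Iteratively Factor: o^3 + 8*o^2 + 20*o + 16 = (o + 4)*(o^2 + 4*o + 4) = (o + 2)*(o + 4)*(o + 2)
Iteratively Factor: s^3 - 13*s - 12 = (s - 4)*(s^2 + 4*s + 3) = (s - 4)*(s + 1)*(s + 3)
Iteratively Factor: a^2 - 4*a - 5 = (a - 5)*(a + 1)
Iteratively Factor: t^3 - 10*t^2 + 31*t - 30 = (t - 5)*(t^2 - 5*t + 6) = (t - 5)*(t - 3)*(t - 2)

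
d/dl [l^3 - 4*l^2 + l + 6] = 3*l^2 - 8*l + 1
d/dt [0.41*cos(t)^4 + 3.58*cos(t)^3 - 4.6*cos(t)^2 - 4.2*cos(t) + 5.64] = (-1.64*cos(t)^3 - 10.74*cos(t)^2 + 9.2*cos(t) + 4.2)*sin(t)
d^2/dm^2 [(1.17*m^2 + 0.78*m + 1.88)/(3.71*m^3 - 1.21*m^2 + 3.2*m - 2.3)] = (32.2079939999999*m^6 + 64.415988*m^5 + 206.167668*m^4 - 2.43743199999997*m^3 + 210.763428*m^2 + 39.55164*m + 51.89852)/(51.064811*m^9 - 49.963683*m^8 + 148.430793*m^7 - 182.934571*m^6 + 189.97614*m^5 - 211.10709*m^4 + 145.0793*m^3 - 89.8587*m^2 + 50.784*m - 12.167)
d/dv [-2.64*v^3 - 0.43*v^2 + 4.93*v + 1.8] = -7.92*v^2 - 0.86*v + 4.93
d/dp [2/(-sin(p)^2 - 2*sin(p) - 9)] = 4*(sin(p) + 1)*cos(p)/(sin(p)^2 + 2*sin(p) + 9)^2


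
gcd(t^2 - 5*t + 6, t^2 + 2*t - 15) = t - 3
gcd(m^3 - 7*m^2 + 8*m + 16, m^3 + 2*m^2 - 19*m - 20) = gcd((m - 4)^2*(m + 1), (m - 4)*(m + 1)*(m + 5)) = m^2 - 3*m - 4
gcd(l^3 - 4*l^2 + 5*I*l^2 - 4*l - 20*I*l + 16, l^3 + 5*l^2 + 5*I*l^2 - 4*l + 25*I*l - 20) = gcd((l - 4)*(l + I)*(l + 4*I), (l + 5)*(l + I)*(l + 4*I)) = l^2 + 5*I*l - 4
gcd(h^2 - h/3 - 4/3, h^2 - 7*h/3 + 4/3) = h - 4/3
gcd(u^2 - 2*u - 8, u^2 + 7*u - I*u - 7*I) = 1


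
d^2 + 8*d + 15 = (d + 3)*(d + 5)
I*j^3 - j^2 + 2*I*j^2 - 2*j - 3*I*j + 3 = (j + 3)*(j + I)*(I*j - I)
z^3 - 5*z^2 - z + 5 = (z - 5)*(z - 1)*(z + 1)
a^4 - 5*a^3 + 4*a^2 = a^2*(a - 4)*(a - 1)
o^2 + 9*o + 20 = (o + 4)*(o + 5)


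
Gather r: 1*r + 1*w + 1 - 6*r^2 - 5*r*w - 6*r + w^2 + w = -6*r^2 + r*(-5*w - 5) + w^2 + 2*w + 1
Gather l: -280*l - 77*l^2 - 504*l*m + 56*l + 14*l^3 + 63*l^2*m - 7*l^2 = 14*l^3 + l^2*(63*m - 84) + l*(-504*m - 224)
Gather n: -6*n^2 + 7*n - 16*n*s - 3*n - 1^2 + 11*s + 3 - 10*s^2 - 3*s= -6*n^2 + n*(4 - 16*s) - 10*s^2 + 8*s + 2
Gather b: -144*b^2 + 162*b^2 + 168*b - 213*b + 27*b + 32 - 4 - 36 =18*b^2 - 18*b - 8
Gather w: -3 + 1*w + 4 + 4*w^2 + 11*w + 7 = 4*w^2 + 12*w + 8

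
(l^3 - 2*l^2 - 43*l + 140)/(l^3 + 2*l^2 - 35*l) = (l - 4)/l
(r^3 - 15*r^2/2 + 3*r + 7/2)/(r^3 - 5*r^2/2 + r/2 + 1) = (r - 7)/(r - 2)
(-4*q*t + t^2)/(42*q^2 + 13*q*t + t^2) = t*(-4*q + t)/(42*q^2 + 13*q*t + t^2)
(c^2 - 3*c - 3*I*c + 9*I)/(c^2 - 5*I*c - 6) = (c - 3)/(c - 2*I)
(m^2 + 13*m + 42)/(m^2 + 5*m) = (m^2 + 13*m + 42)/(m*(m + 5))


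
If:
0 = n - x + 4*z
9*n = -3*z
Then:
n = -z/3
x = 11*z/3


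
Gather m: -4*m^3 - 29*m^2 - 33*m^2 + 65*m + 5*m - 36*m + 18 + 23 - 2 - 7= -4*m^3 - 62*m^2 + 34*m + 32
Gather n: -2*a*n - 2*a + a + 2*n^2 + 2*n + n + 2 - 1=-a + 2*n^2 + n*(3 - 2*a) + 1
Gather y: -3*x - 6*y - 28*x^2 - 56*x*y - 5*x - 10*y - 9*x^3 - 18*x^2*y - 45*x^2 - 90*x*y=-9*x^3 - 73*x^2 - 8*x + y*(-18*x^2 - 146*x - 16)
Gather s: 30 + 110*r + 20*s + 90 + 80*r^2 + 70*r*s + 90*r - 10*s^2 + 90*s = 80*r^2 + 200*r - 10*s^2 + s*(70*r + 110) + 120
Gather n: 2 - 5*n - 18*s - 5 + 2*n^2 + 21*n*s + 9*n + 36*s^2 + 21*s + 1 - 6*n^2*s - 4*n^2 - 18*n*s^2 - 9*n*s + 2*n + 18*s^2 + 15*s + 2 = n^2*(-6*s - 2) + n*(-18*s^2 + 12*s + 6) + 54*s^2 + 18*s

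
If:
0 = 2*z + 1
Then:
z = -1/2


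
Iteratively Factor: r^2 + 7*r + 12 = (r + 4)*(r + 3)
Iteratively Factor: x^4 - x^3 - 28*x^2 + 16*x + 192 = (x + 3)*(x^3 - 4*x^2 - 16*x + 64) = (x + 3)*(x + 4)*(x^2 - 8*x + 16) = (x - 4)*(x + 3)*(x + 4)*(x - 4)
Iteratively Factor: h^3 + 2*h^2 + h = (h)*(h^2 + 2*h + 1) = h*(h + 1)*(h + 1)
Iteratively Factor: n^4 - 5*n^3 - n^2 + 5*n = (n + 1)*(n^3 - 6*n^2 + 5*n) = (n - 1)*(n + 1)*(n^2 - 5*n) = n*(n - 1)*(n + 1)*(n - 5)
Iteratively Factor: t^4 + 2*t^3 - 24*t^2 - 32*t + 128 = (t + 4)*(t^3 - 2*t^2 - 16*t + 32) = (t + 4)^2*(t^2 - 6*t + 8) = (t - 2)*(t + 4)^2*(t - 4)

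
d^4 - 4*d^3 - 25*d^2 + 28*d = d*(d - 7)*(d - 1)*(d + 4)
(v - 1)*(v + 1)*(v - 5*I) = v^3 - 5*I*v^2 - v + 5*I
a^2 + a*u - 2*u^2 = (a - u)*(a + 2*u)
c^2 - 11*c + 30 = (c - 6)*(c - 5)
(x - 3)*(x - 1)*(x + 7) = x^3 + 3*x^2 - 25*x + 21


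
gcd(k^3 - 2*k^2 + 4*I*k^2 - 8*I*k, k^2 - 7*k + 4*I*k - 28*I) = k + 4*I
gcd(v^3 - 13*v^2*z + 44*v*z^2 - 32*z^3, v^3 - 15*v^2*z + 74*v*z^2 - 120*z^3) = -v + 4*z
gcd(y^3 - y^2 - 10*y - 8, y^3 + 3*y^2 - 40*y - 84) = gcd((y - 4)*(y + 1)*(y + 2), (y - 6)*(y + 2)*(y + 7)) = y + 2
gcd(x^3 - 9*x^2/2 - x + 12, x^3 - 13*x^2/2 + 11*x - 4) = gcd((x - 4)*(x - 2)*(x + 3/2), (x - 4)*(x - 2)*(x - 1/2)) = x^2 - 6*x + 8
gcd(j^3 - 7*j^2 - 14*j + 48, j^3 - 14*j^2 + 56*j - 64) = j^2 - 10*j + 16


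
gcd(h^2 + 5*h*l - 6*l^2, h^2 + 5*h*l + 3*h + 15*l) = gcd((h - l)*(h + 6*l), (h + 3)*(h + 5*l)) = 1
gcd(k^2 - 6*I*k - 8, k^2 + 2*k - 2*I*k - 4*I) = k - 2*I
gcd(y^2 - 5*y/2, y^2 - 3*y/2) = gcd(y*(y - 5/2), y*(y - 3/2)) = y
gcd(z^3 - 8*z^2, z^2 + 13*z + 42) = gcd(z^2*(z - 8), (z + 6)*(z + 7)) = 1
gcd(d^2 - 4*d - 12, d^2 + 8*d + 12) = d + 2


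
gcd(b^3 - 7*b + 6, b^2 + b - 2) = b - 1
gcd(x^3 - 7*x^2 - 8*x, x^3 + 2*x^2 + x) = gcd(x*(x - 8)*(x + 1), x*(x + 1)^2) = x^2 + x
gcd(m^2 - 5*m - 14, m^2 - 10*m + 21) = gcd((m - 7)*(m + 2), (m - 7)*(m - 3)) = m - 7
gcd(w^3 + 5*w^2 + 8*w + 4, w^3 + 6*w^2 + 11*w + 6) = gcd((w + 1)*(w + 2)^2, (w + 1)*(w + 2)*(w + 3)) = w^2 + 3*w + 2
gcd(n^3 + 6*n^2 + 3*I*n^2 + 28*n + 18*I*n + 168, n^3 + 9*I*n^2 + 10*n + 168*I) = n^2 + 3*I*n + 28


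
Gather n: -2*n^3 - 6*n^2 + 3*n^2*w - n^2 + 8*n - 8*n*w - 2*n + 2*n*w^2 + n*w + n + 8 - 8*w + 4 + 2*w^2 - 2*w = -2*n^3 + n^2*(3*w - 7) + n*(2*w^2 - 7*w + 7) + 2*w^2 - 10*w + 12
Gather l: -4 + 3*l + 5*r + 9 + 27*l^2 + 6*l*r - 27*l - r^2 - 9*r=27*l^2 + l*(6*r - 24) - r^2 - 4*r + 5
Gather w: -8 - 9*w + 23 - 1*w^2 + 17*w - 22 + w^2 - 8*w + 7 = 0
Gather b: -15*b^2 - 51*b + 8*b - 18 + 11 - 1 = -15*b^2 - 43*b - 8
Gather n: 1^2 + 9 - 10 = 0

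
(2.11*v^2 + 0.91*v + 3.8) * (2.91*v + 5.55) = 6.1401*v^3 + 14.3586*v^2 + 16.1085*v + 21.09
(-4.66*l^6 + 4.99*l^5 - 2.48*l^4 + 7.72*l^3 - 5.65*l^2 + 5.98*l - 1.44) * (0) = 0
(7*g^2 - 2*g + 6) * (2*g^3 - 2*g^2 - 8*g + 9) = 14*g^5 - 18*g^4 - 40*g^3 + 67*g^2 - 66*g + 54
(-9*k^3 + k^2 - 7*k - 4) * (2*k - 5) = -18*k^4 + 47*k^3 - 19*k^2 + 27*k + 20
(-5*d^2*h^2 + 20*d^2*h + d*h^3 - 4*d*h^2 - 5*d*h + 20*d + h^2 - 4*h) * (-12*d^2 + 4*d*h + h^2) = 60*d^4*h^2 - 240*d^4*h - 32*d^3*h^3 + 128*d^3*h^2 + 60*d^3*h - 240*d^3 - d^2*h^4 + 4*d^2*h^3 - 32*d^2*h^2 + 128*d^2*h + d*h^5 - 4*d*h^4 - d*h^3 + 4*d*h^2 + h^4 - 4*h^3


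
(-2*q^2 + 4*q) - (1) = -2*q^2 + 4*q - 1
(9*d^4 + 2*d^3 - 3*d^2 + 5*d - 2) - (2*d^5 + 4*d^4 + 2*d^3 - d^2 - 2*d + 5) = -2*d^5 + 5*d^4 - 2*d^2 + 7*d - 7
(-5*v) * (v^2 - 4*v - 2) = -5*v^3 + 20*v^2 + 10*v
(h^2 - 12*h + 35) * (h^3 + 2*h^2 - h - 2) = h^5 - 10*h^4 + 10*h^3 + 80*h^2 - 11*h - 70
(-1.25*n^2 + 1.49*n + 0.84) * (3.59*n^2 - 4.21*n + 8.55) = -4.4875*n^4 + 10.6116*n^3 - 13.9448*n^2 + 9.2031*n + 7.182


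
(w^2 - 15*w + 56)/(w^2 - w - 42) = (w - 8)/(w + 6)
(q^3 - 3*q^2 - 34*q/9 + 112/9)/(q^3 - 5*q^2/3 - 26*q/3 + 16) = (q^2 - q/3 - 14/3)/(q^2 + q - 6)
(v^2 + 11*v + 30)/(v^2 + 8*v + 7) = (v^2 + 11*v + 30)/(v^2 + 8*v + 7)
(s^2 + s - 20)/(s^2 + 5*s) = (s - 4)/s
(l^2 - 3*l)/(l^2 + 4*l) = (l - 3)/(l + 4)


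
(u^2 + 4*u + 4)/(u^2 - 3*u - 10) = (u + 2)/(u - 5)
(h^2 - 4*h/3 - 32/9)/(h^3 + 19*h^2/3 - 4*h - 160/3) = (h + 4/3)/(h^2 + 9*h + 20)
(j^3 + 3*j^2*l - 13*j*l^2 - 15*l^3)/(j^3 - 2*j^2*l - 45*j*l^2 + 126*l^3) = (j^2 + 6*j*l + 5*l^2)/(j^2 + j*l - 42*l^2)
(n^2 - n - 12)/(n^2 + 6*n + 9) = (n - 4)/(n + 3)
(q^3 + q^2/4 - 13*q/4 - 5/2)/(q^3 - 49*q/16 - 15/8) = 4*(q + 1)/(4*q + 3)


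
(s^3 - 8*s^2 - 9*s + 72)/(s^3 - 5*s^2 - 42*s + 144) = (s + 3)/(s + 6)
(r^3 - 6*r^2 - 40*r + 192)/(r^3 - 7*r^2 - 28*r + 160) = (r + 6)/(r + 5)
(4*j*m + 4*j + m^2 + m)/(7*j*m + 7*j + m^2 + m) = (4*j + m)/(7*j + m)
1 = 1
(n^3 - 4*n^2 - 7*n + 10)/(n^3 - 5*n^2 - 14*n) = (n^2 - 6*n + 5)/(n*(n - 7))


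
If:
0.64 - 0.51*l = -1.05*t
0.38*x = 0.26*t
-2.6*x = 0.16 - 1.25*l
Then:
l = -2.39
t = -1.77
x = -1.21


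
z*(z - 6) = z^2 - 6*z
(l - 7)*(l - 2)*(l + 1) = l^3 - 8*l^2 + 5*l + 14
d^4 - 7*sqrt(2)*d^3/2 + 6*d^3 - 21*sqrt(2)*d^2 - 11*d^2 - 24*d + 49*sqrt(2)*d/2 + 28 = (d - 1)*(d + 7)*(d - 4*sqrt(2))*(d + sqrt(2)/2)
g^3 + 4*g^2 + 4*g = g*(g + 2)^2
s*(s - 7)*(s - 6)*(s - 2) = s^4 - 15*s^3 + 68*s^2 - 84*s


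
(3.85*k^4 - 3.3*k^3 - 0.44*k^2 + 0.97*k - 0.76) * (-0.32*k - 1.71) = -1.232*k^5 - 5.5275*k^4 + 5.7838*k^3 + 0.442*k^2 - 1.4155*k + 1.2996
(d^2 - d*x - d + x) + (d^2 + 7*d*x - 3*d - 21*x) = 2*d^2 + 6*d*x - 4*d - 20*x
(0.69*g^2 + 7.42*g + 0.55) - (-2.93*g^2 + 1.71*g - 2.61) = 3.62*g^2 + 5.71*g + 3.16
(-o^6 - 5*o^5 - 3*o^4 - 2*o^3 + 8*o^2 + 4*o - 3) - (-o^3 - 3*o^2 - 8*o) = -o^6 - 5*o^5 - 3*o^4 - o^3 + 11*o^2 + 12*o - 3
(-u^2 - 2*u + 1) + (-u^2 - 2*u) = -2*u^2 - 4*u + 1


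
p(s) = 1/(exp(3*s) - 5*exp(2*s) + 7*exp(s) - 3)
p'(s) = (-3*exp(3*s) + 10*exp(2*s) - 7*exp(s))/(exp(3*s) - 5*exp(2*s) + 7*exp(s) - 3)^2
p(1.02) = -1.40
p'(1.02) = -12.76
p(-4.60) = -0.34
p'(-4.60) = -0.01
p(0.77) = -0.88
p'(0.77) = 1.02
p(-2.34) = -0.42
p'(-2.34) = -0.10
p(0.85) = -0.84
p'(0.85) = -0.04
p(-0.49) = -2.79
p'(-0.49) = -9.55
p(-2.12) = -0.45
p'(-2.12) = -0.14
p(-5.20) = -0.34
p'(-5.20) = -0.00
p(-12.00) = -0.33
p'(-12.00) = 0.00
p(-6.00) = -0.34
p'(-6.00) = 0.00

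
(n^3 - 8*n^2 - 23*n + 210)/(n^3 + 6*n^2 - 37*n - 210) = (n - 7)/(n + 7)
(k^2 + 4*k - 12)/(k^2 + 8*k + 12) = (k - 2)/(k + 2)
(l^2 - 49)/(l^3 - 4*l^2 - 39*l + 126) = (l + 7)/(l^2 + 3*l - 18)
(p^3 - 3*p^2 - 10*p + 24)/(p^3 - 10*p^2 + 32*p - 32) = (p + 3)/(p - 4)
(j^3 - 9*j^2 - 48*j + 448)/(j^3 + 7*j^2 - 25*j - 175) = (j^2 - 16*j + 64)/(j^2 - 25)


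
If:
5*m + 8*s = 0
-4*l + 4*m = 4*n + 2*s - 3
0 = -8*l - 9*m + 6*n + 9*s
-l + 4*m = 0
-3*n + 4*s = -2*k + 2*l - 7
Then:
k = -9187/4016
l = 72/251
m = 18/251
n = 1119/2008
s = -45/1004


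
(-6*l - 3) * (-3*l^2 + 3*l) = 18*l^3 - 9*l^2 - 9*l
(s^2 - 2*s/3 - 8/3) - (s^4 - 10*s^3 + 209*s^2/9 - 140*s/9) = -s^4 + 10*s^3 - 200*s^2/9 + 134*s/9 - 8/3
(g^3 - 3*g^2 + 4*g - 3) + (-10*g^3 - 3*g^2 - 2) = -9*g^3 - 6*g^2 + 4*g - 5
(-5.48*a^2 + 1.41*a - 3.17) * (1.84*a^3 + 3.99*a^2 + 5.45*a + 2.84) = -10.0832*a^5 - 19.2708*a^4 - 30.0729*a^3 - 20.527*a^2 - 13.2721*a - 9.0028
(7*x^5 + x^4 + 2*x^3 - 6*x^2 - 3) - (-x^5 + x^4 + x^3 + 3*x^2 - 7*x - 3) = 8*x^5 + x^3 - 9*x^2 + 7*x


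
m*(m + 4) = m^2 + 4*m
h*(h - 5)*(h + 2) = h^3 - 3*h^2 - 10*h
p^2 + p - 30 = (p - 5)*(p + 6)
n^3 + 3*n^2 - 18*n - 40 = (n - 4)*(n + 2)*(n + 5)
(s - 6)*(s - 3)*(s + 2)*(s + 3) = s^4 - 4*s^3 - 21*s^2 + 36*s + 108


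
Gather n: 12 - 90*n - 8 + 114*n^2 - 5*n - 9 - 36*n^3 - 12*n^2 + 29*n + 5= -36*n^3 + 102*n^2 - 66*n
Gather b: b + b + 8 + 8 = 2*b + 16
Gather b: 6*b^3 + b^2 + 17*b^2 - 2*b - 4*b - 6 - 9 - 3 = 6*b^3 + 18*b^2 - 6*b - 18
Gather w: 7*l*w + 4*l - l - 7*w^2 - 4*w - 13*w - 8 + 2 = 3*l - 7*w^2 + w*(7*l - 17) - 6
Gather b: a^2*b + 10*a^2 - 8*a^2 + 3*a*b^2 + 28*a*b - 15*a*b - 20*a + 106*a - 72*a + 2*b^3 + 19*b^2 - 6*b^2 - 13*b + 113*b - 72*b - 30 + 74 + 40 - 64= 2*a^2 + 14*a + 2*b^3 + b^2*(3*a + 13) + b*(a^2 + 13*a + 28) + 20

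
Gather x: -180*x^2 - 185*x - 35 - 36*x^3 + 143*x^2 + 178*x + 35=-36*x^3 - 37*x^2 - 7*x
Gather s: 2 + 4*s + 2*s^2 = 2*s^2 + 4*s + 2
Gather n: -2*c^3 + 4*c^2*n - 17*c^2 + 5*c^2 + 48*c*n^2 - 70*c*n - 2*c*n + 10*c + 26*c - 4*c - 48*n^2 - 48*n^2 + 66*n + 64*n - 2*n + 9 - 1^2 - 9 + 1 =-2*c^3 - 12*c^2 + 32*c + n^2*(48*c - 96) + n*(4*c^2 - 72*c + 128)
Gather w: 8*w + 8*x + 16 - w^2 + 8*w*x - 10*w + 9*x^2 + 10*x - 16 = -w^2 + w*(8*x - 2) + 9*x^2 + 18*x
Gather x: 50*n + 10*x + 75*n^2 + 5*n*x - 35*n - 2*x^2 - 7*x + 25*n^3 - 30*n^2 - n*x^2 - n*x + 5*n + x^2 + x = 25*n^3 + 45*n^2 + 20*n + x^2*(-n - 1) + x*(4*n + 4)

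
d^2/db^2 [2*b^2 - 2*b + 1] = 4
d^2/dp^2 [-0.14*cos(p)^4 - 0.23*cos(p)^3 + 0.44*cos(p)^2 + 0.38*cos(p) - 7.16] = 2.24*cos(p)^4 + 2.07*cos(p)^3 - 3.44*cos(p)^2 - 1.76*cos(p) + 0.88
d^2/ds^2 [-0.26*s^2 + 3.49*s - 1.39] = -0.520000000000000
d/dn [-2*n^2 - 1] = -4*n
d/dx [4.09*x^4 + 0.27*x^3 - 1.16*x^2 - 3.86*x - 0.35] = 16.36*x^3 + 0.81*x^2 - 2.32*x - 3.86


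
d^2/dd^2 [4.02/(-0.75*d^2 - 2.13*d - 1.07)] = (4.5225*d^2 + 12.8439*d - 4.02*(1.5*d + 2.13)*(3.0*d + 4.26) + 6.4521)/(0.75*d^2 + 2.13*d + 1.07)^3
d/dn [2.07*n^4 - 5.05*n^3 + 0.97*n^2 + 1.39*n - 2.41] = 8.28*n^3 - 15.15*n^2 + 1.94*n + 1.39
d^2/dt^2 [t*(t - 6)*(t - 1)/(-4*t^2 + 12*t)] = 3/(t^3 - 9*t^2 + 27*t - 27)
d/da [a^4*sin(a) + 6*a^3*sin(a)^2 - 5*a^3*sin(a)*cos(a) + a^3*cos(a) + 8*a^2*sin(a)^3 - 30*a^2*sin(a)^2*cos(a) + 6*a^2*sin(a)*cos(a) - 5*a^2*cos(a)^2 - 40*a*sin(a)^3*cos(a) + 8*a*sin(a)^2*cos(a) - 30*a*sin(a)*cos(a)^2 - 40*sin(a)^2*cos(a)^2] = a^4*cos(a) + 3*a^3*sin(a) + 6*a^3*sin(2*a) - 5*a^3*cos(2*a) + 15*a^2*sin(a)/2 - 5*a^2*sin(2*a)/2 - 45*a^2*sin(3*a)/2 + 9*a^2*cos(a) - 3*a^2*cos(2*a) - 6*a^2*cos(3*a) + 9*a^2 + 10*a*sin(a) + 6*a*sin(2*a) + 2*a*sin(3*a) - 45*a*cos(a)/2 + 40*a*cos(2*a)^2 - 25*a*cos(2*a) - 15*a*cos(3*a)/2 - 25*a - 15*sin(a)/2 - 10*sin(2*a) - 15*sin(3*a)/2 - 15*sin(4*a) + 2*cos(a) - 2*cos(3*a)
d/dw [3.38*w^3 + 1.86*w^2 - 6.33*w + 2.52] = 10.14*w^2 + 3.72*w - 6.33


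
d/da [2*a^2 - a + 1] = 4*a - 1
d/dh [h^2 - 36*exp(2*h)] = 2*h - 72*exp(2*h)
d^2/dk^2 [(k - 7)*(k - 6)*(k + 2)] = 6*k - 22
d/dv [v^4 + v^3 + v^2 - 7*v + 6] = 4*v^3 + 3*v^2 + 2*v - 7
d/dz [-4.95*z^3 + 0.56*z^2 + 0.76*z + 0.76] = -14.85*z^2 + 1.12*z + 0.76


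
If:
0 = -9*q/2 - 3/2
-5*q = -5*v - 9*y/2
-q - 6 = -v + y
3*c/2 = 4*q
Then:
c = -8/9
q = -1/3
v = 143/57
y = -60/19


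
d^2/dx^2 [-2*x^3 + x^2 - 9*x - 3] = 2 - 12*x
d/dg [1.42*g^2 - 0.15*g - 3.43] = 2.84*g - 0.15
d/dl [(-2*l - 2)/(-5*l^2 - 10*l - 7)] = 2*(5*l^2 + 10*l - 10*(l + 1)^2 + 7)/(5*l^2 + 10*l + 7)^2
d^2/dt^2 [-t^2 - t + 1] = -2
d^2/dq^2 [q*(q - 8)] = 2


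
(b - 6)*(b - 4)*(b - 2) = b^3 - 12*b^2 + 44*b - 48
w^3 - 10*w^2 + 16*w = w*(w - 8)*(w - 2)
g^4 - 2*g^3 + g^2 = g^2*(g - 1)^2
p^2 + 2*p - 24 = (p - 4)*(p + 6)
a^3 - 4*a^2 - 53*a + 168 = (a - 8)*(a - 3)*(a + 7)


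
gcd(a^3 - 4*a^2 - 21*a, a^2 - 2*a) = a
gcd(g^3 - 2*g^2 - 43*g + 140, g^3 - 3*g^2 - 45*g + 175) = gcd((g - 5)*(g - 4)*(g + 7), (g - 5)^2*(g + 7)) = g^2 + 2*g - 35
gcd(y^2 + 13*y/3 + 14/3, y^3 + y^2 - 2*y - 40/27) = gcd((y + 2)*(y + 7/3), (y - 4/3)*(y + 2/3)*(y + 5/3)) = 1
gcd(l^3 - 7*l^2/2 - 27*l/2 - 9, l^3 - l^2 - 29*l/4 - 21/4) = l^2 + 5*l/2 + 3/2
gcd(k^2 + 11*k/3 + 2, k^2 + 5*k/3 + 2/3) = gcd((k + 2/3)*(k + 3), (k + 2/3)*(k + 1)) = k + 2/3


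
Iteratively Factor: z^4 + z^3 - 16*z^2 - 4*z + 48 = (z + 4)*(z^3 - 3*z^2 - 4*z + 12) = (z - 3)*(z + 4)*(z^2 - 4) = (z - 3)*(z - 2)*(z + 4)*(z + 2)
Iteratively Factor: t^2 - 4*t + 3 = (t - 1)*(t - 3)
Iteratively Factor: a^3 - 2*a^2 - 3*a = (a - 3)*(a^2 + a) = (a - 3)*(a + 1)*(a)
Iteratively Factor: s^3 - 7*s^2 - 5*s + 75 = (s + 3)*(s^2 - 10*s + 25) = (s - 5)*(s + 3)*(s - 5)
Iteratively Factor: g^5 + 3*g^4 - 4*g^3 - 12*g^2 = (g)*(g^4 + 3*g^3 - 4*g^2 - 12*g) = g*(g + 2)*(g^3 + g^2 - 6*g) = g*(g + 2)*(g + 3)*(g^2 - 2*g) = g^2*(g + 2)*(g + 3)*(g - 2)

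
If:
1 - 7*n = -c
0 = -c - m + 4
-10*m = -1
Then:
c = 39/10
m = 1/10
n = 7/10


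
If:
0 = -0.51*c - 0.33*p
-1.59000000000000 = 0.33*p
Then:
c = 3.12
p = -4.82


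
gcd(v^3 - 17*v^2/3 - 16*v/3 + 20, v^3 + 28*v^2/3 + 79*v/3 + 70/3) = v + 2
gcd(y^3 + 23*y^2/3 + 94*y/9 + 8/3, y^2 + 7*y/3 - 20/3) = 1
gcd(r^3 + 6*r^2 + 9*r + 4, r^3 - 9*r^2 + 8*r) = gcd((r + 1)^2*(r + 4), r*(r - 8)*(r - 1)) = 1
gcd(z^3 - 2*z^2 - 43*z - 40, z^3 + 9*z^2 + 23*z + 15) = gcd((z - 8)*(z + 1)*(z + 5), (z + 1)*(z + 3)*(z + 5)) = z^2 + 6*z + 5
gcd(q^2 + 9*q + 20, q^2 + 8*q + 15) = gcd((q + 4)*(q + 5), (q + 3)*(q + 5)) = q + 5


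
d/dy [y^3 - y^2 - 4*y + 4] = 3*y^2 - 2*y - 4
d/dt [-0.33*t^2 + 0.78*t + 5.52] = 0.78 - 0.66*t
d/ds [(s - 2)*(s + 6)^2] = (s + 6)*(3*s + 2)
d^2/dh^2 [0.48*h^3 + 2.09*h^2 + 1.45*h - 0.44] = 2.88*h + 4.18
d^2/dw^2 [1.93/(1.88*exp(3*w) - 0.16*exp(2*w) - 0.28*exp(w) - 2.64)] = ((-32.6556*exp(2*w) + 1.2352*exp(w) + 0.5404)*(-1.88*exp(3*w) + 0.16*exp(2*w) + 0.28*exp(w) + 2.64) - 1.93*(-11.28*exp(2*w) + 0.64*exp(w) + 0.56)*(-5.64*exp(2*w) + 0.32*exp(w) + 0.28)*exp(w))*exp(w)/(-1.88*exp(3*w) + 0.16*exp(2*w) + 0.28*exp(w) + 2.64)^3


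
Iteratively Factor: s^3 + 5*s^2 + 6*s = (s + 2)*(s^2 + 3*s) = (s + 2)*(s + 3)*(s)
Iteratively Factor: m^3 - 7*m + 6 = (m - 2)*(m^2 + 2*m - 3) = (m - 2)*(m + 3)*(m - 1)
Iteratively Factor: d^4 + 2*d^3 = (d)*(d^3 + 2*d^2) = d^2*(d^2 + 2*d) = d^2*(d + 2)*(d)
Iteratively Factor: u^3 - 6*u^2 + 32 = (u - 4)*(u^2 - 2*u - 8) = (u - 4)*(u + 2)*(u - 4)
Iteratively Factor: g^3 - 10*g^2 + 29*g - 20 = (g - 5)*(g^2 - 5*g + 4) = (g - 5)*(g - 4)*(g - 1)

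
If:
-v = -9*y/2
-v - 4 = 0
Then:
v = -4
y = -8/9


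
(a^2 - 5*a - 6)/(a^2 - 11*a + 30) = (a + 1)/(a - 5)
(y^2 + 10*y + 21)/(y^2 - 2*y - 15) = (y + 7)/(y - 5)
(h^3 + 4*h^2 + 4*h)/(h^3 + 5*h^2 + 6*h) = (h + 2)/(h + 3)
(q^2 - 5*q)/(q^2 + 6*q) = (q - 5)/(q + 6)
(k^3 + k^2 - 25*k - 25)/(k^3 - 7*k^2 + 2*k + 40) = (k^2 + 6*k + 5)/(k^2 - 2*k - 8)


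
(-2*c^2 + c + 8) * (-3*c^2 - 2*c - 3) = 6*c^4 + c^3 - 20*c^2 - 19*c - 24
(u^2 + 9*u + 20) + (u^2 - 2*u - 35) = 2*u^2 + 7*u - 15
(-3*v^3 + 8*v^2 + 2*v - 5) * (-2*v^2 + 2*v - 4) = 6*v^5 - 22*v^4 + 24*v^3 - 18*v^2 - 18*v + 20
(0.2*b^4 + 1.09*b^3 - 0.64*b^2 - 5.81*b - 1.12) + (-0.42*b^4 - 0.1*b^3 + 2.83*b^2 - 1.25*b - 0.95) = -0.22*b^4 + 0.99*b^3 + 2.19*b^2 - 7.06*b - 2.07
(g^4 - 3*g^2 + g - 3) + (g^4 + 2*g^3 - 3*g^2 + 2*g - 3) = 2*g^4 + 2*g^3 - 6*g^2 + 3*g - 6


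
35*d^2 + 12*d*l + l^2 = (5*d + l)*(7*d + l)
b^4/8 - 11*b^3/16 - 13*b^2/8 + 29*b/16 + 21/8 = (b/4 + 1/2)*(b/2 + 1/2)*(b - 7)*(b - 3/2)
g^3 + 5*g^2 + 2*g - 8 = (g - 1)*(g + 2)*(g + 4)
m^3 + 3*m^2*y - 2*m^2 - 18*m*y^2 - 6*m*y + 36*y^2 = (m - 2)*(m - 3*y)*(m + 6*y)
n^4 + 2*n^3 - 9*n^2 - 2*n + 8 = (n - 2)*(n - 1)*(n + 1)*(n + 4)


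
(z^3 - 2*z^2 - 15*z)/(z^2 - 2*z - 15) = z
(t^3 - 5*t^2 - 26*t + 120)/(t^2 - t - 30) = t - 4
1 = 1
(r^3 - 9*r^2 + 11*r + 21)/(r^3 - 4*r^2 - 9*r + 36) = (r^2 - 6*r - 7)/(r^2 - r - 12)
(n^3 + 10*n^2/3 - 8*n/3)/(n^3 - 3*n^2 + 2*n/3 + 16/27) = 9*n*(n + 4)/(9*n^2 - 21*n - 8)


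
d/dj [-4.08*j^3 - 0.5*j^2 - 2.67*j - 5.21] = -12.24*j^2 - 1.0*j - 2.67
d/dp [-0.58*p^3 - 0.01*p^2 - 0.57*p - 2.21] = -1.74*p^2 - 0.02*p - 0.57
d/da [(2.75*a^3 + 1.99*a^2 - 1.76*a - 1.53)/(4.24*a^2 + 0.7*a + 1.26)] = (11.66*a^4 + 3.85*a^3 + 19.2504*a^2 + 17.9892*a - 1.1466)/(17.9776*a^4 + 5.936*a^3 + 11.1748*a^2 + 1.764*a + 1.5876)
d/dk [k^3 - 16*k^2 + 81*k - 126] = 3*k^2 - 32*k + 81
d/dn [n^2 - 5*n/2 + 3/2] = 2*n - 5/2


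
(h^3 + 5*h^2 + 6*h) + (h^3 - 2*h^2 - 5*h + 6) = 2*h^3 + 3*h^2 + h + 6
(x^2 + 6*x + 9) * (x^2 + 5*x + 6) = x^4 + 11*x^3 + 45*x^2 + 81*x + 54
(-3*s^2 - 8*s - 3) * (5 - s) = 3*s^3 - 7*s^2 - 37*s - 15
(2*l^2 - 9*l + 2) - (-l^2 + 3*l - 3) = 3*l^2 - 12*l + 5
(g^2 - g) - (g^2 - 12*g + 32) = 11*g - 32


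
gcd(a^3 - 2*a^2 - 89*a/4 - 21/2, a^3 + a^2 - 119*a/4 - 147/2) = a^2 - 5*a/2 - 21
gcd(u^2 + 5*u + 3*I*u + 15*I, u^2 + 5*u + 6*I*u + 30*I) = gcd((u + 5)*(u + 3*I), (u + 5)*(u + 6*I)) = u + 5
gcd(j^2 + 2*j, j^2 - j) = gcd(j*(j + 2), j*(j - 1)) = j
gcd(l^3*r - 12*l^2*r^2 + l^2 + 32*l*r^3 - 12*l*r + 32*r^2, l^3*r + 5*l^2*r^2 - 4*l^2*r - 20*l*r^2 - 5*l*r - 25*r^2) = 1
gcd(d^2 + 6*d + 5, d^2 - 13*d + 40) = 1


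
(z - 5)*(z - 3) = z^2 - 8*z + 15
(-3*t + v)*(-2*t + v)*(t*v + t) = 6*t^3*v + 6*t^3 - 5*t^2*v^2 - 5*t^2*v + t*v^3 + t*v^2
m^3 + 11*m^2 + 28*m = m*(m + 4)*(m + 7)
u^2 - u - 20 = (u - 5)*(u + 4)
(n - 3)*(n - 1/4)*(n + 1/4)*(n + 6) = n^4 + 3*n^3 - 289*n^2/16 - 3*n/16 + 9/8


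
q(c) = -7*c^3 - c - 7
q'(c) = -21*c^2 - 1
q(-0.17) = -6.80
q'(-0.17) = -1.61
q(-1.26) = 8.26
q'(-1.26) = -34.34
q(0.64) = -9.48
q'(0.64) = -9.60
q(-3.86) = 399.45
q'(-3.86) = -313.89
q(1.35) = -25.57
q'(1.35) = -39.27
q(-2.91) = 168.41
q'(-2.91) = -178.83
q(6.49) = -1927.01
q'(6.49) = -885.52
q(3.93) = -435.82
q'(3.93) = -325.34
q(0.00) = -7.00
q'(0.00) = -1.00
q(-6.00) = 1511.00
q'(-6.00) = -757.00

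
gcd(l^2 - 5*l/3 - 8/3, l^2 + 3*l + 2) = l + 1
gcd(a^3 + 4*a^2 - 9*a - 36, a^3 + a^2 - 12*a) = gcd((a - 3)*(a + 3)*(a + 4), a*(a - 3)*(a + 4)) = a^2 + a - 12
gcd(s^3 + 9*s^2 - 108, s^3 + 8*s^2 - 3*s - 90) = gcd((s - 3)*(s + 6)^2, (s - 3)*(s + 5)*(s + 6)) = s^2 + 3*s - 18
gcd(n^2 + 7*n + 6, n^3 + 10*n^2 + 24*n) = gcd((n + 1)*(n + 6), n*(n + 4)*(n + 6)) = n + 6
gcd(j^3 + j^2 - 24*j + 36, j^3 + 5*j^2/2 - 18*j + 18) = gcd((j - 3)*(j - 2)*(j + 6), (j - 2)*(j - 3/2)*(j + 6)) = j^2 + 4*j - 12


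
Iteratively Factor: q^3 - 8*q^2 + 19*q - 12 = (q - 1)*(q^2 - 7*q + 12) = (q - 3)*(q - 1)*(q - 4)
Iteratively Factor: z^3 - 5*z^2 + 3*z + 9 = (z + 1)*(z^2 - 6*z + 9) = (z - 3)*(z + 1)*(z - 3)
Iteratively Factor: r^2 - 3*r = (r - 3)*(r)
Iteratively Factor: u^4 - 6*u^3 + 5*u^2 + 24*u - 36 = (u - 3)*(u^3 - 3*u^2 - 4*u + 12) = (u - 3)*(u - 2)*(u^2 - u - 6) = (u - 3)*(u - 2)*(u + 2)*(u - 3)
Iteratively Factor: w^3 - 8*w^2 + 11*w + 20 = (w - 4)*(w^2 - 4*w - 5) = (w - 4)*(w + 1)*(w - 5)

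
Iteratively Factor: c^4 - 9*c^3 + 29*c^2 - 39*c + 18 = (c - 3)*(c^3 - 6*c^2 + 11*c - 6) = (c - 3)^2*(c^2 - 3*c + 2) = (c - 3)^2*(c - 2)*(c - 1)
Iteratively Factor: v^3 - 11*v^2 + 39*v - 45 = (v - 3)*(v^2 - 8*v + 15) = (v - 3)^2*(v - 5)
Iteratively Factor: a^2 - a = (a - 1)*(a)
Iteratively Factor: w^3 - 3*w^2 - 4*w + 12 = (w - 3)*(w^2 - 4) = (w - 3)*(w - 2)*(w + 2)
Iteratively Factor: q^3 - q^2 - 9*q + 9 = (q - 3)*(q^2 + 2*q - 3) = (q - 3)*(q + 3)*(q - 1)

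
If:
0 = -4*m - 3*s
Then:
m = -3*s/4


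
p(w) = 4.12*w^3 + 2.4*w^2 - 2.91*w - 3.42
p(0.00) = -3.42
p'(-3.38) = 122.07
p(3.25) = 153.90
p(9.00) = 3168.27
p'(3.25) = 143.24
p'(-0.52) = -2.06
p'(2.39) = 79.16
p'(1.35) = 26.10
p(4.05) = 297.85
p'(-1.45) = 16.12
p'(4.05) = 219.26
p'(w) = 12.36*w^2 + 4.8*w - 2.91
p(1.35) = 7.16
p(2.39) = 59.58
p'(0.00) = -2.91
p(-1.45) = -6.71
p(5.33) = 673.10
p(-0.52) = -1.84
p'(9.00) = 1041.45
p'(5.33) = 373.81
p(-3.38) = -125.26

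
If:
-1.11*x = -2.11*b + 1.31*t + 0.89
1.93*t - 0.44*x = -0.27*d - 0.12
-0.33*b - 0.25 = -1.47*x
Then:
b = 4.45454545454545*x - 0.757575757575758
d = 13.1342260604347 - 43.6006374174313*x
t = 6.32755031228314*x - 1.89960675456859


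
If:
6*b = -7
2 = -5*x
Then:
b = -7/6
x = -2/5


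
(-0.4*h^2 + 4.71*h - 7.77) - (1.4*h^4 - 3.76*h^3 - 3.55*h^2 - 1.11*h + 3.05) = -1.4*h^4 + 3.76*h^3 + 3.15*h^2 + 5.82*h - 10.82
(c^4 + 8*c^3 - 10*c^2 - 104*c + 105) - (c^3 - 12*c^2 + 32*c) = c^4 + 7*c^3 + 2*c^2 - 136*c + 105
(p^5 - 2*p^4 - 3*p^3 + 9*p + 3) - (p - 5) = p^5 - 2*p^4 - 3*p^3 + 8*p + 8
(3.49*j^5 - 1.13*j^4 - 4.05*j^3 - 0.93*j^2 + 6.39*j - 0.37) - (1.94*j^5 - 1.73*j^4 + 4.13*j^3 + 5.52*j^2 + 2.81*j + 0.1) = 1.55*j^5 + 0.6*j^4 - 8.18*j^3 - 6.45*j^2 + 3.58*j - 0.47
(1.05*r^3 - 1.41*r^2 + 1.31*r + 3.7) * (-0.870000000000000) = -0.9135*r^3 + 1.2267*r^2 - 1.1397*r - 3.219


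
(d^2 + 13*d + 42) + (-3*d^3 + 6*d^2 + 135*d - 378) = -3*d^3 + 7*d^2 + 148*d - 336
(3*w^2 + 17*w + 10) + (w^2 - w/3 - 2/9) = 4*w^2 + 50*w/3 + 88/9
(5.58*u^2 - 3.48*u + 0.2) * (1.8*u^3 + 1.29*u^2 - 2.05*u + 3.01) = 10.044*u^5 + 0.9342*u^4 - 15.5682*u^3 + 24.1878*u^2 - 10.8848*u + 0.602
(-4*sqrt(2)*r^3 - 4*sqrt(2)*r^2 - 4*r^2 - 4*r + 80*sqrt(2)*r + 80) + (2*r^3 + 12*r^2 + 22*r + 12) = -4*sqrt(2)*r^3 + 2*r^3 - 4*sqrt(2)*r^2 + 8*r^2 + 18*r + 80*sqrt(2)*r + 92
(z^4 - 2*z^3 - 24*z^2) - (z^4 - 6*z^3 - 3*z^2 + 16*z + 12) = 4*z^3 - 21*z^2 - 16*z - 12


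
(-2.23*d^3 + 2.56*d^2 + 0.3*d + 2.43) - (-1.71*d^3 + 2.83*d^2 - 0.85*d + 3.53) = -0.52*d^3 - 0.27*d^2 + 1.15*d - 1.1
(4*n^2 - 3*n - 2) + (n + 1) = 4*n^2 - 2*n - 1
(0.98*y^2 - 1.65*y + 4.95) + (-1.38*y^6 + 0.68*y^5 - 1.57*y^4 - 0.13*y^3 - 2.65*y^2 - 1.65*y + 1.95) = -1.38*y^6 + 0.68*y^5 - 1.57*y^4 - 0.13*y^3 - 1.67*y^2 - 3.3*y + 6.9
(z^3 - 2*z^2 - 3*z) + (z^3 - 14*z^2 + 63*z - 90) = 2*z^3 - 16*z^2 + 60*z - 90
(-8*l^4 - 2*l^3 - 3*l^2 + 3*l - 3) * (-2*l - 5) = 16*l^5 + 44*l^4 + 16*l^3 + 9*l^2 - 9*l + 15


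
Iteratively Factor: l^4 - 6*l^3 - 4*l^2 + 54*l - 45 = (l - 5)*(l^3 - l^2 - 9*l + 9) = (l - 5)*(l + 3)*(l^2 - 4*l + 3) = (l - 5)*(l - 3)*(l + 3)*(l - 1)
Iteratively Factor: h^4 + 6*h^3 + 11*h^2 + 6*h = (h + 2)*(h^3 + 4*h^2 + 3*h) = (h + 2)*(h + 3)*(h^2 + h) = (h + 1)*(h + 2)*(h + 3)*(h)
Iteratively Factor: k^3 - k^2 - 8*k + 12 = (k - 2)*(k^2 + k - 6) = (k - 2)*(k + 3)*(k - 2)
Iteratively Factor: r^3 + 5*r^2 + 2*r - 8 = (r + 2)*(r^2 + 3*r - 4) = (r + 2)*(r + 4)*(r - 1)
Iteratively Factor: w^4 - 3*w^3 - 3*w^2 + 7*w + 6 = (w - 2)*(w^3 - w^2 - 5*w - 3) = (w - 3)*(w - 2)*(w^2 + 2*w + 1) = (w - 3)*(w - 2)*(w + 1)*(w + 1)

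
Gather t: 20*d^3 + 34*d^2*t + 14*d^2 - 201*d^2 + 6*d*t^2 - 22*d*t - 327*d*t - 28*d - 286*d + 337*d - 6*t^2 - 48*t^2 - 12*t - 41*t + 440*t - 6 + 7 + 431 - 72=20*d^3 - 187*d^2 + 23*d + t^2*(6*d - 54) + t*(34*d^2 - 349*d + 387) + 360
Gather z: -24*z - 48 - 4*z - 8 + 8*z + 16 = -20*z - 40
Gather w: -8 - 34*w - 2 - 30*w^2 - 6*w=-30*w^2 - 40*w - 10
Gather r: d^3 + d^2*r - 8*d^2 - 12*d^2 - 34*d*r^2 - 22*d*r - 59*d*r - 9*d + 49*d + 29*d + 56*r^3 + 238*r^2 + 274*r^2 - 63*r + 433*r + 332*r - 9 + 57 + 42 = d^3 - 20*d^2 + 69*d + 56*r^3 + r^2*(512 - 34*d) + r*(d^2 - 81*d + 702) + 90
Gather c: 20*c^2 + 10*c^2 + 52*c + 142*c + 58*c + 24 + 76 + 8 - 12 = 30*c^2 + 252*c + 96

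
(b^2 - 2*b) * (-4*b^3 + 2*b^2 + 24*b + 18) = -4*b^5 + 10*b^4 + 20*b^3 - 30*b^2 - 36*b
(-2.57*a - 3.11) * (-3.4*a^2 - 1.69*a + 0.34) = 8.738*a^3 + 14.9173*a^2 + 4.3821*a - 1.0574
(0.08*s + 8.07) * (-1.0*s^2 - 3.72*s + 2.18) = -0.08*s^3 - 8.3676*s^2 - 29.846*s + 17.5926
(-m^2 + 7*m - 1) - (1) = -m^2 + 7*m - 2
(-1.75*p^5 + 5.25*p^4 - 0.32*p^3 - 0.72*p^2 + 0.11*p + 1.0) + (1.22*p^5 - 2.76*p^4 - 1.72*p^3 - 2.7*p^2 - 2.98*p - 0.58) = -0.53*p^5 + 2.49*p^4 - 2.04*p^3 - 3.42*p^2 - 2.87*p + 0.42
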